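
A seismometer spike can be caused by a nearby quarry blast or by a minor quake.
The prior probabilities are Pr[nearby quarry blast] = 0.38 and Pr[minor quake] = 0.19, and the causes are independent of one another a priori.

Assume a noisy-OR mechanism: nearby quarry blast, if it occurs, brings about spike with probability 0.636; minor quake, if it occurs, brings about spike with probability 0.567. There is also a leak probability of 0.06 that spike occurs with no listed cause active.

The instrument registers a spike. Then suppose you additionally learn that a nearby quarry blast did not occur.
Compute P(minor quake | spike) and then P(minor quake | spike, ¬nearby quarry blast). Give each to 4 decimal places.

P(minor quake | spike) ≈ 0.3609; P(minor quake | spike, ¬nearby quarry blast) ≈ 0.6986

Under noisy-OR, P(spike | causes) = 1 − (1−0.06)·∏(1−qᵢ) over the active causes.
P(spike) = 0.06·0.62·0.81 + 0.59298·0.62·0.19 + 0.65784·0.38·0.81 + 0.851845·0.38·0.19 = 0.030132 + 0.069853 + 0.202483 + 0.061503 = 0.363971
Of this, 0.131356 comes from 0.069853 + 0.061503 (the minor quake=true cases).
P(minor quake | spike) = 0.131356 / 0.363971 ≈ 0.3609

Now condition on the additional information:
Numerator (weight on configurations with minor quake): 0.59298·0.19 = 0.112666
Normalizer over all consistent configurations: 0.06·0.81 + 0.59298·0.19 = 0.161266
Posterior = 0.112666 / 0.161266 ≈ 0.6986
With nearby quarry blast excluded, minor quake must carry more of the explanatory weight for the spike.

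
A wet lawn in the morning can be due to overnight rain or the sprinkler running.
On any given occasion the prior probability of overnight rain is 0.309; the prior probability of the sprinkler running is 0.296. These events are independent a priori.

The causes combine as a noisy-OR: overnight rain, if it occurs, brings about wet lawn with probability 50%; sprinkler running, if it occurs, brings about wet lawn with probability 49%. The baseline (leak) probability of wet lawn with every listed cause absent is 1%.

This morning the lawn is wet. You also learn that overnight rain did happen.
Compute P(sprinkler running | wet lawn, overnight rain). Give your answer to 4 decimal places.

P(sprinkler running | wet lawn, overnight rain) ≈ 0.3836

Under noisy-OR, P(wet lawn | causes) = 1 − (1−0.01)·∏(1−qᵢ) over the active causes.
P(wet lawn | overnight rain) = 0.505·0.704 + 0.74755·0.296 = 0.355520 + 0.221275 = 0.576795
Restricting to configurations with sprinkler running present: 0.74755·0.296 = 0.221275.
Hence the posterior is 0.221275/0.576795 ≈ 0.3836.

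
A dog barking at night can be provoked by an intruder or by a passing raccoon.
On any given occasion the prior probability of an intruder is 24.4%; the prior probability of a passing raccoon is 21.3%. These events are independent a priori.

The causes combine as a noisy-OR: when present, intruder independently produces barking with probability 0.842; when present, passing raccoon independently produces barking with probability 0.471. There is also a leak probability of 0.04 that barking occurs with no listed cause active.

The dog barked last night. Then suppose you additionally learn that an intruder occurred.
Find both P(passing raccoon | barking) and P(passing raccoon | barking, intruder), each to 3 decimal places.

Under noisy-OR, P(barking | causes) = 1 − (1−0.04)·∏(1−qᵢ) over the active causes.
Sum P(barking|·) weighted by the priors over the 4 (intruder, passing raccoon) configurations:
  P(barking) = 0.04×0.756×0.787 + 0.49216×0.756×0.213 + 0.84832×0.244×0.787 + 0.919761×0.244×0.213
        = 0.023799 + 0.079252 + 0.162901 + 0.047802 = 0.313754
The terms with passing raccoon present sum to 0.127054, so
  P(passing raccoon | barking) = 0.127054 / 0.313754 ≈ 0.405

Now condition on the additional information:
Enumerate both values of passing raccoon and weight by the priors:
  P(barking | intruder) = 0.84832*0.787 + 0.919761*0.213
        = 0.667628 + 0.195909 = 0.863537
Configurations with passing raccoon contribute 0.195909, so
  P(passing raccoon | barking, intruder) = 0.195909 / 0.863537 ≈ 0.227

P(passing raccoon | barking) ≈ 0.405; P(passing raccoon | barking, intruder) ≈ 0.227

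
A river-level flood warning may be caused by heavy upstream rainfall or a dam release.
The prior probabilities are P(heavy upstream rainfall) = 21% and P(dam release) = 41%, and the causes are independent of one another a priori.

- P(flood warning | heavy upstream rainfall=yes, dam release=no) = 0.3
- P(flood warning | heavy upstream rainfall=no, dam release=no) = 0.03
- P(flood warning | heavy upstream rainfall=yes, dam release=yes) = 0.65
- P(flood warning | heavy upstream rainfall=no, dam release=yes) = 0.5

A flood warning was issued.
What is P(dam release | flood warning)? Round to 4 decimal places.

P(dam release | flood warning) ≈ 0.8099

Numerator (weight on configurations with dam release): 0.161950 + 0.055965 = 0.217915
Normalizer over all consistent configurations: 0.03*0.79*0.59 + 0.5*0.79*0.41 + 0.3*0.21*0.59 + 0.65*0.21*0.41 = 0.269068
Posterior = 0.217915 / 0.269068 ≈ 0.8099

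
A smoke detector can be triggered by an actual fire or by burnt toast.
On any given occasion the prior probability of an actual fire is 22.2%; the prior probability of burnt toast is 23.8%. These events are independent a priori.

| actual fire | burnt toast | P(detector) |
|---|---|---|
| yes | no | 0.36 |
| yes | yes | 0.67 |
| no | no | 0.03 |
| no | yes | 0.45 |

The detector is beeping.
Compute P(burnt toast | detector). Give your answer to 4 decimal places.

P(detector) = 0.03·0.778·0.762 + 0.45·0.778·0.238 + 0.36·0.222·0.762 + 0.67·0.222·0.238 = 0.017785 + 0.083324 + 0.060899 + 0.035400 = 0.197408
Of this, 0.118724 comes from 0.083324 + 0.035400 (the burnt toast=true cases).
P(burnt toast | detector) = 0.118724 / 0.197408 ≈ 0.6014

P(burnt toast | detector) ≈ 0.6014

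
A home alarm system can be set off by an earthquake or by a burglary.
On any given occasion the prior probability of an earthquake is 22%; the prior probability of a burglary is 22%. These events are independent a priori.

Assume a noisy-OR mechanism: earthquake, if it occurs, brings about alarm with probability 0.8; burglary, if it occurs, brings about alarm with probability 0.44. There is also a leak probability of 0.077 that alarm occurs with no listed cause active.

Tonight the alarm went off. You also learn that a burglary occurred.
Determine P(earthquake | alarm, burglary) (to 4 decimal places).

Under noisy-OR, P(alarm | causes) = 1 − (1−0.077)·∏(1−qᵢ) over the active causes.
Weight on earthquake=true, given the evidence: 0.896624·0.22 = 0.197257
Denominator P(alarm | burglary): 0.48312·0.78 + 0.896624·0.22 = 0.574091
Posterior = 0.197257 / 0.574091 ≈ 0.3436

P(earthquake | alarm, burglary) ≈ 0.3436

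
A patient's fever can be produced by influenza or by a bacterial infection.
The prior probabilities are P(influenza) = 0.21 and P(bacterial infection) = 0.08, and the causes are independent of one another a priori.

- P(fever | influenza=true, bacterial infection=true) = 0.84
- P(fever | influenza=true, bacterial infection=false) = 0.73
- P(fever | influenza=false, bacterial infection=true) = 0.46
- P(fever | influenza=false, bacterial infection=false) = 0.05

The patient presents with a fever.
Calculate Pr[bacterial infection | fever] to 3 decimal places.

Pr[bacterial infection | fever] ≈ 0.196

Numerator (weight on configurations with bacterial infection): 0.029072 + 0.014112 = 0.043184
Denominator P(fever): 0.05*0.79*0.92 + 0.46*0.79*0.08 + 0.73*0.21*0.92 + 0.84*0.21*0.08 = 0.220560
Posterior = 0.043184 / 0.220560 ≈ 0.196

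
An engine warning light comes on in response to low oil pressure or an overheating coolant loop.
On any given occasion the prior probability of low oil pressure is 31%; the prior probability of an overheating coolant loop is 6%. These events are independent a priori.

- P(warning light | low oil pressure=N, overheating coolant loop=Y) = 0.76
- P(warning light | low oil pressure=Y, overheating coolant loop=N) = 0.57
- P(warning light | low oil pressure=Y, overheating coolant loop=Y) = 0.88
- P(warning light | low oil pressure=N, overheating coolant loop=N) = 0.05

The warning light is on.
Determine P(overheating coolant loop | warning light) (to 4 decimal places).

By total probability over the 4 (low oil pressure, overheating coolant loop) configurations:
  P(warning light) = 0.05×0.69×0.94 + 0.76×0.69×0.06 + 0.57×0.31×0.94 + 0.88×0.31×0.06
        = 0.032430 + 0.031464 + 0.166098 + 0.016368 = 0.246360
The terms with overheating coolant loop present sum to 0.047832, so
  P(overheating coolant loop | warning light) = 0.047832 / 0.246360 ≈ 0.1942

P(overheating coolant loop | warning light) ≈ 0.1942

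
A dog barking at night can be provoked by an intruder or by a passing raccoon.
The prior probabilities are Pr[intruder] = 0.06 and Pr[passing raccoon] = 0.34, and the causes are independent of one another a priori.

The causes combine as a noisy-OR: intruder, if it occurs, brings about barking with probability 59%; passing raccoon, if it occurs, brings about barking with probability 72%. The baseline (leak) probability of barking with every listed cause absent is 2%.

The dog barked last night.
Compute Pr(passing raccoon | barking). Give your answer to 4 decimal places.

Pr(passing raccoon | barking) ≈ 0.8738

Under noisy-OR, P(barking | causes) = 1 − (1−0.02)·∏(1−qᵢ) over the active causes.
Numerator (weight on configurations with passing raccoon): 0.231902 + 0.018105 = 0.250007
Denominator P(barking): 0.02·0.94·0.66 + 0.7256·0.94·0.34 + 0.5982·0.06·0.66 + 0.887496·0.06·0.34 = 0.286104
P(passing raccoon | barking) = 0.250007/0.286104 ≈ 0.8738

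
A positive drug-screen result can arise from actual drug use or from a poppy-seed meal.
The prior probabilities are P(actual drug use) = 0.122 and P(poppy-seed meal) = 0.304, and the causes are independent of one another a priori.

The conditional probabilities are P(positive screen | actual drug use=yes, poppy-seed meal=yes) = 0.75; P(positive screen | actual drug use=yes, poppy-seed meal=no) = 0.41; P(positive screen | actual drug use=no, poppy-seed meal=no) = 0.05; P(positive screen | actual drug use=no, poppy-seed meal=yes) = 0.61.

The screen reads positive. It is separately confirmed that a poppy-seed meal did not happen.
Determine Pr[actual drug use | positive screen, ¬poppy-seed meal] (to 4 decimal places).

Enumerate both values of actual drug use and weight by the priors:
  P(positive screen | ¬poppy-seed meal) = 0.05×0.878 + 0.41×0.122
        = 0.043900 + 0.050020 = 0.093920
Keeping only the actual drug use-present terms gives 0.050020, so
  P(actual drug use | positive screen, ¬poppy-seed meal) = 0.050020 / 0.093920 ≈ 0.5326

Pr[actual drug use | positive screen, ¬poppy-seed meal] ≈ 0.5326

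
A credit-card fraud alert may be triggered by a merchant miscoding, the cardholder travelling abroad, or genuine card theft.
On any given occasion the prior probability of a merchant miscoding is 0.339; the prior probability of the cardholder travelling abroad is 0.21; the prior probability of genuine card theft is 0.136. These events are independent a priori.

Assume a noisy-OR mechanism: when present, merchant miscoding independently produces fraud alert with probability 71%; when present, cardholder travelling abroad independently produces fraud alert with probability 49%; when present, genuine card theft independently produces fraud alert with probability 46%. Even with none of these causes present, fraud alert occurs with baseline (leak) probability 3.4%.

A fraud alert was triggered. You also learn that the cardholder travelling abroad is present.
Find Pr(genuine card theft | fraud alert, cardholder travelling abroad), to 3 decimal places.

Pr(genuine card theft | fraud alert, cardholder travelling abroad) ≈ 0.167

Under noisy-OR, P(fraud alert | causes) = 1 − (1−0.034)·∏(1−qᵢ) over the active causes.
For the numerator, keep only genuine card theft=true terms: 0.065980 + 0.042547 = 0.108527
The normalizing constant is 0.50734·0.661·0.864 + 0.733964·0.661·0.136 + 0.857129·0.339·0.864 + 0.922849·0.339·0.136 = 0.649321
Posterior = 0.108527 / 0.649321 ≈ 0.167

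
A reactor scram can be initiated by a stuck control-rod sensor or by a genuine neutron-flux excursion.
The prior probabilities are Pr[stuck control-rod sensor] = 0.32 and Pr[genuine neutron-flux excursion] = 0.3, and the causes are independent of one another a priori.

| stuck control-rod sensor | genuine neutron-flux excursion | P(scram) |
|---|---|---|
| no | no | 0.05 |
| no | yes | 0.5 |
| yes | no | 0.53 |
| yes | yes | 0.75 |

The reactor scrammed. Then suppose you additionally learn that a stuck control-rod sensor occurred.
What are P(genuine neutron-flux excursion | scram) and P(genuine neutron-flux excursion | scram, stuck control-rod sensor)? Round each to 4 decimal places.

P(scram) = 0.05×0.68×0.7 + 0.5×0.68×0.3 + 0.53×0.32×0.7 + 0.75×0.32×0.3 = 0.023800 + 0.102000 + 0.118720 + 0.072000 = 0.316520
Of this, 0.174000 comes from 0.102000 + 0.072000 (the genuine neutron-flux excursion=true cases).
So P(genuine neutron-flux excursion | scram) = 0.174000/0.316520 ≈ 0.5497.

With the extra evidence:
For the numerator, keep only genuine neutron-flux excursion=true terms: 0.75·0.3 = 0.225000
Normalizer over all consistent configurations: 0.53·0.7 + 0.75·0.3 = 0.596000
P(genuine neutron-flux excursion | scram, stuck control-rod sensor) = 0.225000/0.596000 ≈ 0.3775
Conditioning on stuck control-rod sensor lowers the posterior on genuine neutron-flux excursion: the classic explaining-away effect in a common-effect structure.

P(genuine neutron-flux excursion | scram) ≈ 0.5497; P(genuine neutron-flux excursion | scram, stuck control-rod sensor) ≈ 0.3775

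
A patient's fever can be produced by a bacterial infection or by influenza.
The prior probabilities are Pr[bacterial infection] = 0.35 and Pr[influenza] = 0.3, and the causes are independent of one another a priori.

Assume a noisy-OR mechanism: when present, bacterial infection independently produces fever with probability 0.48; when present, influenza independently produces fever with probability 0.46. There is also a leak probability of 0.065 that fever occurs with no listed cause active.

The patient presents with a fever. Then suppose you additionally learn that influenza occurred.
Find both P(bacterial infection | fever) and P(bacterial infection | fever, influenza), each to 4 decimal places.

Under noisy-OR, P(fever | causes) = 1 − (1−0.065)·∏(1−qᵢ) over the active causes.
P(fever) = 0.065×0.65×0.7 + 0.4951×0.65×0.3 + 0.5138×0.35×0.7 + 0.737452×0.35×0.3 = 0.029575 + 0.096545 + 0.125881 + 0.077432 = 0.329433
The bacterial infection-present share is 0.125881 + 0.077432 = 0.203313.
Hence the posterior is 0.203313/0.329433 ≈ 0.6172.

Now also conditioning on influenza=true:
P(fever | influenza) = 0.4951*0.65 + 0.737452*0.35 = 0.321815 + 0.258108 = 0.579923
The bacterial infection-present share is 0.737452*0.35 = 0.258108.
P(bacterial infection | fever, influenza) = 0.258108 / 0.579923 ≈ 0.4451

P(bacterial infection | fever) ≈ 0.6172; P(bacterial infection | fever, influenza) ≈ 0.4451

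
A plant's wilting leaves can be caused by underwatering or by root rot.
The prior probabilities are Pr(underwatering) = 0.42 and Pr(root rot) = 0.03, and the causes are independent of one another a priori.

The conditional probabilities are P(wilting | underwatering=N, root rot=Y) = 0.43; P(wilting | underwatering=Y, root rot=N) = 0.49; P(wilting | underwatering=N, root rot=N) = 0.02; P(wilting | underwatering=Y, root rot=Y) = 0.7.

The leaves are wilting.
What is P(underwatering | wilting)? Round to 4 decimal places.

Enumerate the 4 (underwatering, root rot) configurations and weight by the priors:
  P(wilting) = 0.02×0.58×0.97 + 0.43×0.58×0.03 + 0.49×0.42×0.97 + 0.7×0.42×0.03
        = 0.011252 + 0.007482 + 0.199626 + 0.008820 = 0.227180
The terms with underwatering present sum to 0.208446, so
  P(underwatering | wilting) = 0.208446 / 0.227180 ≈ 0.9175

P(underwatering | wilting) ≈ 0.9175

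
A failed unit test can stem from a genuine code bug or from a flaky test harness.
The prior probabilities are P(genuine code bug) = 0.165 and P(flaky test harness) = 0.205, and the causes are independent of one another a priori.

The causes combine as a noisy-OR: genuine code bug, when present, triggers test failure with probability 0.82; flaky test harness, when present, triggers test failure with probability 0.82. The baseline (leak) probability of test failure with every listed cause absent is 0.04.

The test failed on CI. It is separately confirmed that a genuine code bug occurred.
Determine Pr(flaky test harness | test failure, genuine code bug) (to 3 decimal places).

Pr(flaky test harness | test failure, genuine code bug) ≈ 0.232

Under noisy-OR, P(test failure | causes) = 1 − (1−0.04)·∏(1−qᵢ) over the active causes.
P(test failure | genuine code bug) = 0.8272×0.795 + 0.968896×0.205 = 0.657624 + 0.198624 = 0.856248
Restricting to configurations with flaky test harness present: 0.968896×0.205 = 0.198624.
Hence the posterior is 0.198624/0.856248 ≈ 0.232.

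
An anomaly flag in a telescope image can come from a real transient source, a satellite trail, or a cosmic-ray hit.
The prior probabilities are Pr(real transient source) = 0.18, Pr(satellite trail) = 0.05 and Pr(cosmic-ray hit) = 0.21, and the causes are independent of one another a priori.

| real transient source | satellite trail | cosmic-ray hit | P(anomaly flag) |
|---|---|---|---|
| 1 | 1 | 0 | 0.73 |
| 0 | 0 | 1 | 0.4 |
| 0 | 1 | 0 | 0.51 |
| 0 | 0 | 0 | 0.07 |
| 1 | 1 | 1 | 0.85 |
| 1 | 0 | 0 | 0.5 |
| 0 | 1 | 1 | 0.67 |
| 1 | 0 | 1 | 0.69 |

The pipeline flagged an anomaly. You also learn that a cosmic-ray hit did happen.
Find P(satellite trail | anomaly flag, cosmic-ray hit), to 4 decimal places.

Numerator (weight on configurations with satellite trail): 0.027470 + 0.007650 = 0.035120
Normalizer over all consistent configurations: 0.4*0.82*0.95 + 0.67*0.82*0.05 + 0.69*0.18*0.95 + 0.85*0.18*0.05 = 0.464710
P(satellite trail | anomaly flag, cosmic-ray hit) = 0.035120/0.464710 ≈ 0.0756

P(satellite trail | anomaly flag, cosmic-ray hit) ≈ 0.0756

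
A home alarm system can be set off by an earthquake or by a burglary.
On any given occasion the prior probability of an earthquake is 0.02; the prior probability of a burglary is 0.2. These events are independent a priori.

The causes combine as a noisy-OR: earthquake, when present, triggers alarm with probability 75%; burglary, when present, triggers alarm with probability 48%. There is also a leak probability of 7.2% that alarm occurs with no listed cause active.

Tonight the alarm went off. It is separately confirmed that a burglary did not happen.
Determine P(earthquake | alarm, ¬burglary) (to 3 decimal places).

Under noisy-OR, P(alarm | causes) = 1 − (1−0.072)·∏(1−qᵢ) over the active causes.
By total probability over both values of earthquake:
  P(alarm | ¬burglary) = 0.072·0.98 + 0.768·0.02
        = 0.070560 + 0.015360 = 0.085920
The terms with earthquake present sum to 0.015360, so
  P(earthquake | alarm, ¬burglary) = 0.015360 / 0.085920 ≈ 0.179

P(earthquake | alarm, ¬burglary) ≈ 0.179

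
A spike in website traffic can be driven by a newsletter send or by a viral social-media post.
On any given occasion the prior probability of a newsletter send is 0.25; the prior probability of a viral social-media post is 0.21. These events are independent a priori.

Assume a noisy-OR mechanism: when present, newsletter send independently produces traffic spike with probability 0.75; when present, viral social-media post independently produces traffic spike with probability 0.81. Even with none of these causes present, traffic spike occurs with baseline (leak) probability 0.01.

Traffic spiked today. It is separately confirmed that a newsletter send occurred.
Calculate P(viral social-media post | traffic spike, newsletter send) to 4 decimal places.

P(viral social-media post | traffic spike, newsletter send) ≈ 0.2519

Under noisy-OR, P(traffic spike | causes) = 1 − (1−0.01)·∏(1−qᵢ) over the active causes.
P(traffic spike | newsletter send) = 0.7525×0.79 + 0.952975×0.21 = 0.594475 + 0.200125 = 0.794600
The viral social-media post-present share is 0.952975×0.21 = 0.200125.
P(viral social-media post | traffic spike, newsletter send) = 0.200125 / 0.794600 ≈ 0.2519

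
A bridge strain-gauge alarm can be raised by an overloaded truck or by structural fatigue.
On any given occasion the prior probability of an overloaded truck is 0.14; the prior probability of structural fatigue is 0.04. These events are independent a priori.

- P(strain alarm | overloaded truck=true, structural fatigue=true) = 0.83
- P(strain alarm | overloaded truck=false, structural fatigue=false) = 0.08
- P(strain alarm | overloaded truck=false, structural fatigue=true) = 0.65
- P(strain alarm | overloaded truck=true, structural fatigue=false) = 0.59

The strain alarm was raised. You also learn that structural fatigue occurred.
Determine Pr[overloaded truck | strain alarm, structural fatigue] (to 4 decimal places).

Pr[overloaded truck | strain alarm, structural fatigue] ≈ 0.1721

Enumerate both values of overloaded truck and weight by the priors:
  P(strain alarm | structural fatigue) = 0.65×0.86 + 0.83×0.14
        = 0.559000 + 0.116200 = 0.675200
The terms with overloaded truck present sum to 0.116200, so
  P(overloaded truck | strain alarm, structural fatigue) = 0.116200 / 0.675200 ≈ 0.1721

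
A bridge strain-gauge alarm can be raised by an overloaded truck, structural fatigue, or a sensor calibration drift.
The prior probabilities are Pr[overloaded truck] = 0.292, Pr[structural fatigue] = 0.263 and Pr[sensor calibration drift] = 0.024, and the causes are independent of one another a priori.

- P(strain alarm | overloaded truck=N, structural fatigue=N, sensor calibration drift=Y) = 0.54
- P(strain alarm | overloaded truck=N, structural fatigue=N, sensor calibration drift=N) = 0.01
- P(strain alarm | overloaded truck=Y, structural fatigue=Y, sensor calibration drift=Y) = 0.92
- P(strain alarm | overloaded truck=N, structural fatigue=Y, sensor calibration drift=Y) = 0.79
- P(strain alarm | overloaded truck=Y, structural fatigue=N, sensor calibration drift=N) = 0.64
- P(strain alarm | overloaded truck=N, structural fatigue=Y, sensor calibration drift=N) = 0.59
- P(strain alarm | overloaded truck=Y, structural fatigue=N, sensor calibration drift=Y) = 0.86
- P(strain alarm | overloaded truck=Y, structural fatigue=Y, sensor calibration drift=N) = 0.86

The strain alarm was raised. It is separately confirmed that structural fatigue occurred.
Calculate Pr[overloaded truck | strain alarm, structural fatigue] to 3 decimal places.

P(strain alarm | structural fatigue) = 0.59×0.708×0.976 + 0.79×0.708×0.024 + 0.86×0.292×0.976 + 0.92×0.292×0.024 = 0.407695 + 0.013424 + 0.245093 + 0.006447 = 0.672659
Of this, 0.251540 comes from 0.245093 + 0.006447 (the overloaded truck=true cases).
Hence the posterior is 0.251540/0.672659 ≈ 0.374.

Pr[overloaded truck | strain alarm, structural fatigue] ≈ 0.374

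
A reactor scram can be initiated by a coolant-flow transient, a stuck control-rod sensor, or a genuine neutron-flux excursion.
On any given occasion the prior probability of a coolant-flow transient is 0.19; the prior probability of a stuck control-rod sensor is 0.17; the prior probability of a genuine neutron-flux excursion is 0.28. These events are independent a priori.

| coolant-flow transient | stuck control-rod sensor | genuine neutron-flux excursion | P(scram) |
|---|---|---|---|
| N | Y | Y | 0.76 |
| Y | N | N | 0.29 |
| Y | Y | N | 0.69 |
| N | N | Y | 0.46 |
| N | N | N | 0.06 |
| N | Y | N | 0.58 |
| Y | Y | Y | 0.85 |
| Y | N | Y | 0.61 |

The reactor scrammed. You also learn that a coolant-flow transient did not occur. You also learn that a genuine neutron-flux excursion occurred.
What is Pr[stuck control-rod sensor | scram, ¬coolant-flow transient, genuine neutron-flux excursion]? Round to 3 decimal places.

Sum P(scram|·) weighted by the priors over both values of stuck control-rod sensor:
  P(scram | ¬coolant-flow transient, genuine neutron-flux excursion) = 0.46*0.83 + 0.76*0.17
        = 0.381800 + 0.129200 = 0.511000
Configurations with stuck control-rod sensor contribute 0.129200, so
  P(stuck control-rod sensor | scram, ¬coolant-flow transient, genuine neutron-flux excursion) = 0.129200 / 0.511000 ≈ 0.253

Pr[stuck control-rod sensor | scram, ¬coolant-flow transient, genuine neutron-flux excursion] ≈ 0.253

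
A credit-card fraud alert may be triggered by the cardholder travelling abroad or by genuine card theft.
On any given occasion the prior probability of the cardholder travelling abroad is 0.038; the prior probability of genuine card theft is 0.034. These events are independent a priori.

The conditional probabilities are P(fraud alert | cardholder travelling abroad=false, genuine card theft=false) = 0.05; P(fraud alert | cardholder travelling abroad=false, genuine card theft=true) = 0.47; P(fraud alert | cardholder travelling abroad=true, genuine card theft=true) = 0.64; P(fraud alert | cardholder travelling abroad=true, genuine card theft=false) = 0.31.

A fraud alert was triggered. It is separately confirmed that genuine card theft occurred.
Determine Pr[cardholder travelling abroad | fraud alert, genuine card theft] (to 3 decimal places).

Weight on cardholder travelling abroad=true, given the evidence: 0.64×0.038 = 0.024320
Normalizer over all consistent configurations: 0.47×0.962 + 0.64×0.038 = 0.476460
Posterior = 0.024320 / 0.476460 ≈ 0.051

Pr[cardholder travelling abroad | fraud alert, genuine card theft] ≈ 0.051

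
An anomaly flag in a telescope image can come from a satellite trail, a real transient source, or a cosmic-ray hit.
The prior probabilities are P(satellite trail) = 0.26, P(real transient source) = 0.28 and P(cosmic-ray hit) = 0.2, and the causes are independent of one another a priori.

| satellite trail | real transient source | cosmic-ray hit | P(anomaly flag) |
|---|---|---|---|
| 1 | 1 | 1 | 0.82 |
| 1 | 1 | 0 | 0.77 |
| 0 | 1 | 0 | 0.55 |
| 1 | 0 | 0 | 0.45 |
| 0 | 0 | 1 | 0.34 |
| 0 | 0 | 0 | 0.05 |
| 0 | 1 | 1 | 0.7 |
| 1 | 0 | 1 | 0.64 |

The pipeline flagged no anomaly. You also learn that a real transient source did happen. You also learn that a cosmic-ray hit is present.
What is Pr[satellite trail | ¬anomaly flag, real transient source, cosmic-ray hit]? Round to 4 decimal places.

For the numerator, keep only satellite trail=true terms: 0.18×0.26 = 0.046800
Normalizer over all consistent configurations: 0.3×0.74 + 0.18×0.26 = 0.268800
Posterior = 0.046800 / 0.268800 ≈ 0.1741

Pr[satellite trail | ¬anomaly flag, real transient source, cosmic-ray hit] ≈ 0.1741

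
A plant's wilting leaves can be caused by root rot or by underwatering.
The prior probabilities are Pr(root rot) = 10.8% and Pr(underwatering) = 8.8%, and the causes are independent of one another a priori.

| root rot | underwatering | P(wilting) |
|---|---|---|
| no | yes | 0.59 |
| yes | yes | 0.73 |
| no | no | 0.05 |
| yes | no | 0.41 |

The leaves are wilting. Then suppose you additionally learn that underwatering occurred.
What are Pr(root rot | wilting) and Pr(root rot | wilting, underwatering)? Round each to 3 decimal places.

Pr(root rot | wilting) ≈ 0.352; Pr(root rot | wilting, underwatering) ≈ 0.130

Weight on root rot=true, given the evidence: 0.040383 + 0.006938 = 0.047321
Denominator P(wilting): 0.05×0.892×0.912 + 0.59×0.892×0.088 + 0.41×0.108×0.912 + 0.73×0.108×0.088 = 0.134309
Posterior = 0.047321 / 0.134309 ≈ 0.352

Now condition on the additional information:
Sum P(wilting|·) weighted by the priors over both values of root rot:
  P(wilting | underwatering) = 0.59·0.892 + 0.73·0.108
        = 0.526280 + 0.078840 = 0.605120
Keeping only the root rot-present terms gives 0.078840, so
  P(root rot | wilting, underwatering) = 0.078840 / 0.605120 ≈ 0.130
This is intercausal reasoning (explaining away): once underwatering accounts for the wilting, root rot becomes less likely.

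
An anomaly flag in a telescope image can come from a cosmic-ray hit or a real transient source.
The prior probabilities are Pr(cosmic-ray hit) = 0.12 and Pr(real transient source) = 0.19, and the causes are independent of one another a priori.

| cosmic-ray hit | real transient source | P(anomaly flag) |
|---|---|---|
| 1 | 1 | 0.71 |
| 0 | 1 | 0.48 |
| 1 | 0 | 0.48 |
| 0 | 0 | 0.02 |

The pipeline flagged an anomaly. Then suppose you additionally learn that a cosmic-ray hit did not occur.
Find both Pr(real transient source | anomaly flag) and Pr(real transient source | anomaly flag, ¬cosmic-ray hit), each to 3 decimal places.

Pr(real transient source | anomaly flag) ≈ 0.613; Pr(real transient source | anomaly flag, ¬cosmic-ray hit) ≈ 0.849

By total probability over the 4 (cosmic-ray hit, real transient source) configurations:
  P(anomaly flag) = 0.02·0.88·0.81 + 0.48·0.88·0.19 + 0.48·0.12·0.81 + 0.71·0.12·0.19
        = 0.014256 + 0.080256 + 0.046656 + 0.016188 = 0.157356
Keeping only the real transient source-present terms gives 0.096444, so
  P(real transient source | anomaly flag) = 0.096444 / 0.157356 ≈ 0.613

Now also conditioning on cosmic-ray hit≠true:
P(anomaly flag | ¬cosmic-ray hit) = 0.02*0.81 + 0.48*0.19 = 0.016200 + 0.091200 = 0.107400
The real transient source-present share is 0.48*0.19 = 0.091200.
P(real transient source | anomaly flag, ¬cosmic-ray hit) = 0.091200 / 0.107400 ≈ 0.849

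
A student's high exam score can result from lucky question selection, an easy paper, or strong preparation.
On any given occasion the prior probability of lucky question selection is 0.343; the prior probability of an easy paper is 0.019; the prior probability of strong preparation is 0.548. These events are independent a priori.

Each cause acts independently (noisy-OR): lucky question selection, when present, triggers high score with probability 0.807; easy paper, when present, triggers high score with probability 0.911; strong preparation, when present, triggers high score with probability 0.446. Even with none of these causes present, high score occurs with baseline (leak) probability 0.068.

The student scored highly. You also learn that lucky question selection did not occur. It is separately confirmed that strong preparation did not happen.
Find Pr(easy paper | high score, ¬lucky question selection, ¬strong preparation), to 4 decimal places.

Under noisy-OR, P(high score | causes) = 1 − (1−0.068)·∏(1−qᵢ) over the active causes.
P(high score | ¬lucky question selection, ¬strong preparation) = 0.068*0.981 + 0.917052*0.019 = 0.066708 + 0.017424 = 0.084132
Restricting to configurations with easy paper present: 0.917052*0.019 = 0.017424.
So P(easy paper | high score, ¬lucky question selection, ¬strong preparation) = 0.017424/0.084132 ≈ 0.2071.

Pr(easy paper | high score, ¬lucky question selection, ¬strong preparation) ≈ 0.2071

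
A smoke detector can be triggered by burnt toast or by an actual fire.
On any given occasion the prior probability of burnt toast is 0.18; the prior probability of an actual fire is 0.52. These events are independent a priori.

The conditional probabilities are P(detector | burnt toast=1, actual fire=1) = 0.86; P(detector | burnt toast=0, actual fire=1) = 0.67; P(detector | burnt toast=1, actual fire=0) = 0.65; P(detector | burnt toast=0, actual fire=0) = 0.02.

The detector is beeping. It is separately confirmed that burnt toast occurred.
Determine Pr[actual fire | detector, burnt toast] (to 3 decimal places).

Weight on actual fire=true, given the evidence: 0.86×0.52 = 0.447200
Normalizer over all consistent configurations: 0.65×0.48 + 0.86×0.52 = 0.759200
Posterior = 0.447200 / 0.759200 ≈ 0.589

Pr[actual fire | detector, burnt toast] ≈ 0.589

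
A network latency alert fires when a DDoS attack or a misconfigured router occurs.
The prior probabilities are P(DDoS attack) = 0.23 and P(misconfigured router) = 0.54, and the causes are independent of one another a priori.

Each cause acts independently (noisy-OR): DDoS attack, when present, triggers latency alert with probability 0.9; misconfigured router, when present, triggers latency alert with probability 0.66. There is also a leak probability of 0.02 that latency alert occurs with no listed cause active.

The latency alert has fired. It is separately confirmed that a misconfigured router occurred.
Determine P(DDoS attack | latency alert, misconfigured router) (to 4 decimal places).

P(DDoS attack | latency alert, misconfigured router) ≈ 0.3022

Under noisy-OR, P(latency alert | causes) = 1 − (1−0.02)·∏(1−qᵢ) over the active causes.
P(latency alert | misconfigured router) = 0.6668*0.77 + 0.96668*0.23 = 0.513436 + 0.222336 = 0.735772
Of this, 0.222336 comes from 0.96668*0.23 (the DDoS attack=true cases).
So P(DDoS attack | latency alert, misconfigured router) = 0.222336/0.735772 ≈ 0.3022.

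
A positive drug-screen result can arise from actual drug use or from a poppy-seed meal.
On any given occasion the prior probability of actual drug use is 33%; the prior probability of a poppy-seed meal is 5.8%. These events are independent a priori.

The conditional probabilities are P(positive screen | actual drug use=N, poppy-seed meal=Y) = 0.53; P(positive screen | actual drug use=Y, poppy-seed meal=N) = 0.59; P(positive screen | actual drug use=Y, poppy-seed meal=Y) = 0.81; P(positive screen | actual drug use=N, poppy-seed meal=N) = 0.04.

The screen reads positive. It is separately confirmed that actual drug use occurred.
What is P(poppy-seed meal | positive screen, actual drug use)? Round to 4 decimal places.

P(poppy-seed meal | positive screen, actual drug use) ≈ 0.0779

P(positive screen | actual drug use) = 0.59*0.942 + 0.81*0.058 = 0.555780 + 0.046980 = 0.602760
Restricting to configurations with poppy-seed meal present: 0.81*0.058 = 0.046980.
P(poppy-seed meal | positive screen, actual drug use) = 0.046980 / 0.602760 ≈ 0.0779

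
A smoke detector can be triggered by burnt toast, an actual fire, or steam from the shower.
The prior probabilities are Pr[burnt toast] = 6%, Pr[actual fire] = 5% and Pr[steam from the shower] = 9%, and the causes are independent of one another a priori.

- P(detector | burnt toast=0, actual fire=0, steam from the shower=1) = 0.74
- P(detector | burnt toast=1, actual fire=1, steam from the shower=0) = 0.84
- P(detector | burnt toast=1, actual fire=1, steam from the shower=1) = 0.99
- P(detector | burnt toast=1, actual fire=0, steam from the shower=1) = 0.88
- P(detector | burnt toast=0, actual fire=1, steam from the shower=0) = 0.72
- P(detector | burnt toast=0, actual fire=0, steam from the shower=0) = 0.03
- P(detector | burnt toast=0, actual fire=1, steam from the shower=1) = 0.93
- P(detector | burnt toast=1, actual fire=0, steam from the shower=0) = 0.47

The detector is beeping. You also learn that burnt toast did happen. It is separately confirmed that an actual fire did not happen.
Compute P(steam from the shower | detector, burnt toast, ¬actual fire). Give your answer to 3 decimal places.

Weight on steam from the shower=true, given the evidence: 0.88×0.09 = 0.079200
Normalizer over all consistent configurations: 0.47×0.91 + 0.88×0.09 = 0.506900
Posterior = 0.079200 / 0.506900 ≈ 0.156

P(steam from the shower | detector, burnt toast, ¬actual fire) ≈ 0.156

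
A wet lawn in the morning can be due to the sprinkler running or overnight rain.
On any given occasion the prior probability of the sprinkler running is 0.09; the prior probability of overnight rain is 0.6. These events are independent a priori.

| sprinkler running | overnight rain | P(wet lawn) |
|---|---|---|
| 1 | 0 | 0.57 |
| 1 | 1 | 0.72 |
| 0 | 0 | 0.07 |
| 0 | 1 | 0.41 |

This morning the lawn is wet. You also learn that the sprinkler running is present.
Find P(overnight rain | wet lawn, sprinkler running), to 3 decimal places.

P(overnight rain | wet lawn, sprinkler running) ≈ 0.655

By total probability over both values of overnight rain:
  P(wet lawn | sprinkler running) = 0.57*0.4 + 0.72*0.6
        = 0.228000 + 0.432000 = 0.660000
Configurations with overnight rain contribute 0.432000, so
  P(overnight rain | wet lawn, sprinkler running) = 0.432000 / 0.660000 ≈ 0.655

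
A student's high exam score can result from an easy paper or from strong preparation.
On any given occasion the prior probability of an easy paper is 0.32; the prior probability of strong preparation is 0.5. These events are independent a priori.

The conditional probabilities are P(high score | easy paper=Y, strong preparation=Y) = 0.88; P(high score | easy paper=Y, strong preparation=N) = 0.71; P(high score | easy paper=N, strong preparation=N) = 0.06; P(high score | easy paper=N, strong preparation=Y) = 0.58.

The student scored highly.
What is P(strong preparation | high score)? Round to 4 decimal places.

P(strong preparation | high score) ≈ 0.7161

P(high score) = 0.06×0.68×0.5 + 0.58×0.68×0.5 + 0.71×0.32×0.5 + 0.88×0.32×0.5 = 0.020400 + 0.197200 + 0.113600 + 0.140800 = 0.472000
Of this, 0.338000 comes from 0.197200 + 0.140800 (the strong preparation=true cases).
So P(strong preparation | high score) = 0.338000/0.472000 ≈ 0.7161.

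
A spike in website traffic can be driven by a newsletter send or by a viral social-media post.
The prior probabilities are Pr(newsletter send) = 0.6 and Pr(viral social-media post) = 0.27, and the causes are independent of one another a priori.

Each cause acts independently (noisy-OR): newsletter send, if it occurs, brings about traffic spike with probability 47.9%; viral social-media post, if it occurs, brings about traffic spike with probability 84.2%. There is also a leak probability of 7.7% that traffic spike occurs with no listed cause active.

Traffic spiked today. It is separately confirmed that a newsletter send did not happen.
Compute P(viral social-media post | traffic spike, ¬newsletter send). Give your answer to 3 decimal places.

P(viral social-media post | traffic spike, ¬newsletter send) ≈ 0.804

Under noisy-OR, P(traffic spike | causes) = 1 − (1−0.077)·∏(1−qᵢ) over the active causes.
P(traffic spike | ¬newsletter send) = 0.077×0.73 + 0.854166×0.27 = 0.056210 + 0.230625 = 0.286835
Of this, 0.230625 comes from 0.854166×0.27 (the viral social-media post=true cases).
So P(viral social-media post | traffic spike, ¬newsletter send) = 0.230625/0.286835 ≈ 0.804.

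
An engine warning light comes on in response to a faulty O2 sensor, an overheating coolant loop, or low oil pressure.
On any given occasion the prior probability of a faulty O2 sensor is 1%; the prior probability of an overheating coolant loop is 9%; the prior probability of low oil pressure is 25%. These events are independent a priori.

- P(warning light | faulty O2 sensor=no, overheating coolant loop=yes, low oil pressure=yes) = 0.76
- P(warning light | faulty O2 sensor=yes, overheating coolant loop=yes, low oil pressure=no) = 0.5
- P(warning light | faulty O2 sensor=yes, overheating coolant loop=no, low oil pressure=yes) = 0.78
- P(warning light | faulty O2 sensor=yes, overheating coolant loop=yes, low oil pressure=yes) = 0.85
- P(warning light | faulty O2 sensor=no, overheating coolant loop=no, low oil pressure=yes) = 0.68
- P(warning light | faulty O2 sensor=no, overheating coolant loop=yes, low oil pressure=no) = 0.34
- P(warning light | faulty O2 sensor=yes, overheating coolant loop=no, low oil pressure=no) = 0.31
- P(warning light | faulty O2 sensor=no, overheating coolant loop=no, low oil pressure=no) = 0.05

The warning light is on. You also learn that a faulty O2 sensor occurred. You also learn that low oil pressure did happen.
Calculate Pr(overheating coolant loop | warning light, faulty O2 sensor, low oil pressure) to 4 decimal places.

Pr(overheating coolant loop | warning light, faulty O2 sensor, low oil pressure) ≈ 0.0973

Numerator (weight on configurations with overheating coolant loop): 0.85*0.09 = 0.076500
Denominator P(warning light | faulty O2 sensor, low oil pressure): 0.78*0.91 + 0.85*0.09 = 0.786300
P(overheating coolant loop | warning light, faulty O2 sensor, low oil pressure) = 0.076500/0.786300 ≈ 0.0973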